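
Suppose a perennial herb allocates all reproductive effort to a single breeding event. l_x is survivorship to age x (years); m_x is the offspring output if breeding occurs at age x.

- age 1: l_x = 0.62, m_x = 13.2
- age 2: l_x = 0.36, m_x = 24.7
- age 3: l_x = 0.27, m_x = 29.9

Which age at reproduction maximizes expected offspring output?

2

Expected offspring if breeding at age x = l_x × m_x:
  age 1: 0.62 × 13.2 = 8.184
  age 2: 0.36 × 24.7 = 8.892
  age 3: 0.27 × 29.9 = 8.073
Maximum at age 2 (8.892).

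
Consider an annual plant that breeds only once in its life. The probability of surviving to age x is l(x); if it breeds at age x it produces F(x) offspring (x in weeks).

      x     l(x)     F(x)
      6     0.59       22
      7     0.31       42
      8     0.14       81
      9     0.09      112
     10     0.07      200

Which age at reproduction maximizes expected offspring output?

Expected offspring if breeding at age x = l(x) × F(x):
  age 6: 0.59 × 22 = 12.980
  age 7: 0.31 × 42 = 13.020
  age 8: 0.14 × 81 = 11.340
  age 9: 0.09 × 112 = 10.080
  age 10: 0.07 × 200 = 14.000
Maximum at age 10 (14.000).

10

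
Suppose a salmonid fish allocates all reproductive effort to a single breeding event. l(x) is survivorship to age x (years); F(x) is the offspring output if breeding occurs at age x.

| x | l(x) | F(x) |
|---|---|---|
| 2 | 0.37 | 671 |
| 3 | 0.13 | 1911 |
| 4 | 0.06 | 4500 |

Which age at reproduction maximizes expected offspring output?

4

Expected offspring if breeding at age x = l(x) × F(x):
  age 2: 0.37 × 671 = 248.270
  age 3: 0.13 × 1911 = 248.430
  age 4: 0.06 × 4500 = 270.000
Maximum at age 4 (270.000).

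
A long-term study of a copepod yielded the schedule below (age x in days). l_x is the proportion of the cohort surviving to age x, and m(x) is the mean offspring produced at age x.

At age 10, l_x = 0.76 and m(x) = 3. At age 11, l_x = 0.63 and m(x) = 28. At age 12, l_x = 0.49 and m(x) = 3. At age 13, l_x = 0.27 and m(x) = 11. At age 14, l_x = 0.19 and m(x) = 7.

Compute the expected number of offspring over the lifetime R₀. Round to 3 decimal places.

25.690

R₀ = Σ l_x m(x):
  age 10: 0.76 × 3 = 2.2800
  age 11: 0.63 × 28 = 17.6400
  age 12: 0.49 × 3 = 1.4700
  age 13: 0.27 × 11 = 2.9700
  age 14: 0.19 × 7 = 1.3300
R₀ = 2.2800 + 17.6400 + 1.4700 + 2.9700 + 1.3300 = 25.6900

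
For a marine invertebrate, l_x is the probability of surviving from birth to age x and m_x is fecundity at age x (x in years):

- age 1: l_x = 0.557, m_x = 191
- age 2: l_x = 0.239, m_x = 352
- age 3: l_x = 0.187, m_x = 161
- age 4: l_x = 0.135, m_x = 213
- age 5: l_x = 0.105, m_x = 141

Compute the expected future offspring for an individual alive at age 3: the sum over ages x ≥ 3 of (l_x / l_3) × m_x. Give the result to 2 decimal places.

l_3 = 0.187. Conditional survival from age 3 to x is l_x / l_3.
  x=3: (0.187/0.187) × 161 = 161.0000
  x=4: (0.135/0.187) × 213 = 153.7701
  x=5: (0.105/0.187) × 141 = 79.1711
Sum = 161.0000 + 153.7701 + 79.1711 = 393.9412

393.94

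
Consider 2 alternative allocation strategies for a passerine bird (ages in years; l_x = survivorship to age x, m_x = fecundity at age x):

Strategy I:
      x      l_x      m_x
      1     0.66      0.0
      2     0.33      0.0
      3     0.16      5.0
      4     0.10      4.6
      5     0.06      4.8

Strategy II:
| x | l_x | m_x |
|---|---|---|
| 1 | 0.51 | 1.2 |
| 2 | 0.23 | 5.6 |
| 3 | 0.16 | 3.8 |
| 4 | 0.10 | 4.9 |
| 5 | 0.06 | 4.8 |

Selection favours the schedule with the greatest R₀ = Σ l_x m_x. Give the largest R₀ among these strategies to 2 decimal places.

Strategy I: R₀ = 0.66×0.0 + 0.33×0.0 + 0.16×5.0 + 0.10×4.6 + 0.06×4.8 = 1.5480
Strategy II: R₀ = 0.51×1.2 + 0.23×5.6 + 0.16×3.8 + 0.10×4.9 + 0.06×4.8 = 3.2860
Highest R₀: strategy II with 3.2860.

3.29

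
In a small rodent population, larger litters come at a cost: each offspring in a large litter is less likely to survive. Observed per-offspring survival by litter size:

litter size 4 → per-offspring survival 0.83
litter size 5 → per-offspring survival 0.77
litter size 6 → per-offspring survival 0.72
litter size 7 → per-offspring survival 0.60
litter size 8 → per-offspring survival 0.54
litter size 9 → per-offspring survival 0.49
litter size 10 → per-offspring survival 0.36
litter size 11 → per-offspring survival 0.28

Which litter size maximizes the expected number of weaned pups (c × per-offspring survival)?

Expected weaned pups = c × s(c):
  c=4: 4 × 0.83 = 3.320
  c=5: 5 × 0.77 = 3.850
  c=6: 6 × 0.72 = 4.320
  c=7: 7 × 0.60 = 4.200
  c=8: 8 × 0.54 = 4.320
  c=9: 9 × 0.49 = 4.410
  c=10: 10 × 0.36 = 3.600
  c=11: 11 × 0.28 = 3.080
Maximum at c = 9 (4.410 weaned pups).

9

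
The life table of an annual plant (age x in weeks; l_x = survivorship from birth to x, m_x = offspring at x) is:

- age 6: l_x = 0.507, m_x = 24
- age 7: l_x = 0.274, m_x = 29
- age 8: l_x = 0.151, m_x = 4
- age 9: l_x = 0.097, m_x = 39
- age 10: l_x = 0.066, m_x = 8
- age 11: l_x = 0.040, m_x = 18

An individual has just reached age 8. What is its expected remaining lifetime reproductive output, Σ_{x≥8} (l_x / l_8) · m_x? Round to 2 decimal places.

l_8 = 0.151. Conditional survival from age 8 to x is l_x / l_8.
  x=8: (0.151/0.151) × 4 = 4.0000
  x=9: (0.097/0.151) × 39 = 25.0530
  x=10: (0.066/0.151) × 8 = 3.4967
  x=11: (0.040/0.151) × 18 = 4.7682
Sum = 4.0000 + 25.0530 + 3.4967 + 4.7682 = 37.3179

37.32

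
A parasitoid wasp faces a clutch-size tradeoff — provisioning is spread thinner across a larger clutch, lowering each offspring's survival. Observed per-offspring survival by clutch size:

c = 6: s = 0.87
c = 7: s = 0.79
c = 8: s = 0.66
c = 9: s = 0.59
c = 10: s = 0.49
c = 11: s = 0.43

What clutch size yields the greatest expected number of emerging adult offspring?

7

Expected emerging adult offspring = c × s(c):
  c=6: 6 × 0.87 = 5.220
  c=7: 7 × 0.79 = 5.530
  c=8: 8 × 0.66 = 5.280
  c=9: 9 × 0.59 = 5.310
  c=10: 10 × 0.49 = 4.900
  c=11: 11 × 0.43 = 4.730
Maximum at c = 7 (5.530 emerging adult offspring).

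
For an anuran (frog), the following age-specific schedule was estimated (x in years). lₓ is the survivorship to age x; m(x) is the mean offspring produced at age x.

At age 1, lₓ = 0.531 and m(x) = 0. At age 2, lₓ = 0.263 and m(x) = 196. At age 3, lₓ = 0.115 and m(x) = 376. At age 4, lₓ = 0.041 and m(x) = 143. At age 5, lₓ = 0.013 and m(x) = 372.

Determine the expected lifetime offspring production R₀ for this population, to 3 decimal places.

105.487

R₀ = Σ lₓ m(x):
  age 1: 0.531 × 0 = 0.0000
  age 2: 0.263 × 196 = 51.5480
  age 3: 0.115 × 376 = 43.2400
  age 4: 0.041 × 143 = 5.8630
  age 5: 0.013 × 372 = 4.8360
R₀ = 0.0000 + 51.5480 + 43.2400 + 5.8630 + 4.8360 = 105.4870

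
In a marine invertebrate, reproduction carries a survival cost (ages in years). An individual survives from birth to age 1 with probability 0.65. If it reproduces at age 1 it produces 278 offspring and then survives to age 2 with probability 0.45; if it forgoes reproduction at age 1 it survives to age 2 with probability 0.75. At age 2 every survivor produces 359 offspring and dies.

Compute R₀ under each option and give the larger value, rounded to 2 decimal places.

breed at age 1: R₀ = 0.65 × (278 + 0.45 × 359) = 0.65 × 439.5500 = 285.7075
delay to age 2: R₀ = 0.65 × (0.75 × 359) = 0.65 × 269.2500 = 175.0125
Higher: breed at age 1 (285.7075).

285.71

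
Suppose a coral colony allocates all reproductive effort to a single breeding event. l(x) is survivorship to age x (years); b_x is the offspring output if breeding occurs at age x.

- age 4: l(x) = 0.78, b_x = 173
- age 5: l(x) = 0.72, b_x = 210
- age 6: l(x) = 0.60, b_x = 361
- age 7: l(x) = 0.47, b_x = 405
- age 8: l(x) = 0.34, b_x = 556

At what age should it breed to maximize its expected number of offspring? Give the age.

Expected offspring if breeding at age x = l(x) × b_x:
  age 4: 0.78 × 173 = 134.940
  age 5: 0.72 × 210 = 151.200
  age 6: 0.60 × 361 = 216.600
  age 7: 0.47 × 405 = 190.350
  age 8: 0.34 × 556 = 189.040
Maximum at age 6 (216.600).

6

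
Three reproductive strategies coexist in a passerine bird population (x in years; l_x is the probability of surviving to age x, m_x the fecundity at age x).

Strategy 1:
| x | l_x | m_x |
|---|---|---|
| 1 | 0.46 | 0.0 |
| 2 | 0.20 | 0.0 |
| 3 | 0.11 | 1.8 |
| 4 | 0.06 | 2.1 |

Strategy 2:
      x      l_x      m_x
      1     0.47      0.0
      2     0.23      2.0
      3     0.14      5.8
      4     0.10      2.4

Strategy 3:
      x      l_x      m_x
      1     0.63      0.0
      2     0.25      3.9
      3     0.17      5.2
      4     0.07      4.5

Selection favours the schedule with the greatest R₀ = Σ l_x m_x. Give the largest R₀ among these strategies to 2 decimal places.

2.17

Strategy 1: R₀ = 0.46×0.0 + 0.20×0.0 + 0.11×1.8 + 0.06×2.1 = 0.3240
Strategy 2: R₀ = 0.47×0.0 + 0.23×2.0 + 0.14×5.8 + 0.10×2.4 = 1.5120
Strategy 3: R₀ = 0.63×0.0 + 0.25×3.9 + 0.17×5.2 + 0.07×4.5 = 2.1740
Highest R₀: strategy 3 with 2.1740.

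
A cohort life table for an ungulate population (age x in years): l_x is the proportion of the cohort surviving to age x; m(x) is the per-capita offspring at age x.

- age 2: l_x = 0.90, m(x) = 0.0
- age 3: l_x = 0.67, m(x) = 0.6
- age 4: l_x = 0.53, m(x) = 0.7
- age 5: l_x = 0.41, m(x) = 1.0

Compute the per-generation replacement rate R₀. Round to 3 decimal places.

1.183

R₀ = Σ l_x m(x):
  age 2: 0.90 × 0.0 = 0.0000
  age 3: 0.67 × 0.6 = 0.4020
  age 4: 0.53 × 0.7 = 0.3710
  age 5: 0.41 × 1.0 = 0.4100
R₀ = 0.0000 + 0.4020 + 0.3710 + 0.4100 = 1.1830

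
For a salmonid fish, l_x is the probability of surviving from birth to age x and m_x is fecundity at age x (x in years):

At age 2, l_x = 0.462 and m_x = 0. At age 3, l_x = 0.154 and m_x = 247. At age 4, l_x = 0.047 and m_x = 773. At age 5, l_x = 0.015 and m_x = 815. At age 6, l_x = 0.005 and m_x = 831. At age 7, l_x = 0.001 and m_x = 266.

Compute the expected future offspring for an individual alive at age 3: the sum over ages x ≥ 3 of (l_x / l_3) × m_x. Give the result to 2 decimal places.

l_3 = 0.154. Conditional survival from age 3 to x is l_x / l_3.
  x=3: (0.154/0.154) × 247 = 247.0000
  x=4: (0.047/0.154) × 773 = 235.9156
  x=5: (0.015/0.154) × 815 = 79.3831
  x=6: (0.005/0.154) × 831 = 26.9805
  x=7: (0.001/0.154) × 266 = 1.7273
Sum = 247.0000 + 235.9156 + 79.3831 + 26.9805 + 1.7273 = 591.0065

591.01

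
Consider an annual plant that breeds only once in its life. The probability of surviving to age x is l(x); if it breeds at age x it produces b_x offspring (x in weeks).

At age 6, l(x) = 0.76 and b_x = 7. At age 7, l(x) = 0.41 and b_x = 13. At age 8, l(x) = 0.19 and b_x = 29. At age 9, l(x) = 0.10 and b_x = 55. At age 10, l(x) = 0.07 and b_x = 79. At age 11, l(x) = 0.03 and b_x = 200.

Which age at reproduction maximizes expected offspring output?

11

Expected offspring if breeding at age x = l(x) × b_x:
  age 6: 0.76 × 7 = 5.320
  age 7: 0.41 × 13 = 5.330
  age 8: 0.19 × 29 = 5.510
  age 9: 0.10 × 55 = 5.500
  age 10: 0.07 × 79 = 5.530
  age 11: 0.03 × 200 = 6.000
Maximum at age 11 (6.000).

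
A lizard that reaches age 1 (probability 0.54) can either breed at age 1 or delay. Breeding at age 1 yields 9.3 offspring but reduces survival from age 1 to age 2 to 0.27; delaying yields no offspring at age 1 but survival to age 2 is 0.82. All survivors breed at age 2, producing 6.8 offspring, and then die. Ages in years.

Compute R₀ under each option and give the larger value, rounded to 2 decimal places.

breed at age 1: R₀ = 0.54 × (9.3 + 0.27 × 6.8) = 0.54 × 11.1360 = 6.0134
delay to age 2: R₀ = 0.54 × (0.82 × 6.8) = 0.54 × 5.5760 = 3.0110
Higher: breed at age 1 (6.0134).

6.01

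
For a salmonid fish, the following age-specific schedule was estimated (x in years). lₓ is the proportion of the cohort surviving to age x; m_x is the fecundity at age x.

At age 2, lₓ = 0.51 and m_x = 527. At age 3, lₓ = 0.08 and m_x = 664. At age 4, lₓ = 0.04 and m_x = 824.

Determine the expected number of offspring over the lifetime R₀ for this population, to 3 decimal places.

R₀ = Σ lₓ m_x:
  age 2: 0.51 × 527 = 268.7700
  age 3: 0.08 × 664 = 53.1200
  age 4: 0.04 × 824 = 32.9600
R₀ = 268.7700 + 53.1200 + 32.9600 = 354.8500

354.850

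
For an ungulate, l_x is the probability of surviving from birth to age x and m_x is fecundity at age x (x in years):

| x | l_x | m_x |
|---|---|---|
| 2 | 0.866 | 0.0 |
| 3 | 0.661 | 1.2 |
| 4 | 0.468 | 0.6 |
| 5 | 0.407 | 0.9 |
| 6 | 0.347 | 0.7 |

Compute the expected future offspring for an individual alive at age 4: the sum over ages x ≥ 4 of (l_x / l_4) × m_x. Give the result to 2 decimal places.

l_4 = 0.468. Conditional survival from age 4 to x is l_x / l_4.
  x=4: (0.468/0.468) × 0.6 = 0.6000
  x=5: (0.407/0.468) × 0.9 = 0.7827
  x=6: (0.347/0.468) × 0.7 = 0.5190
Sum = 0.6000 + 0.7827 + 0.5190 = 1.9017

1.90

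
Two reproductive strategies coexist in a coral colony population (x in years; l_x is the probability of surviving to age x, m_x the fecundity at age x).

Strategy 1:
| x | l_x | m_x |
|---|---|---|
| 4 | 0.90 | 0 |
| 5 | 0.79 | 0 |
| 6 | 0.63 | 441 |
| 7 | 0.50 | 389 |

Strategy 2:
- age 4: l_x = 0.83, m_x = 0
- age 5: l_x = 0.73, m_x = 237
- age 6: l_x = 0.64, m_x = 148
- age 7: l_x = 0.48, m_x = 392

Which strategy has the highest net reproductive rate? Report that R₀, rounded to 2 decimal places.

Strategy 1: R₀ = 0.90×0 + 0.79×0 + 0.63×441 + 0.50×389 = 472.3300
Strategy 2: R₀ = 0.83×0 + 0.73×237 + 0.64×148 + 0.48×392 = 455.8900
Highest R₀: strategy 1 with 472.3300.

472.33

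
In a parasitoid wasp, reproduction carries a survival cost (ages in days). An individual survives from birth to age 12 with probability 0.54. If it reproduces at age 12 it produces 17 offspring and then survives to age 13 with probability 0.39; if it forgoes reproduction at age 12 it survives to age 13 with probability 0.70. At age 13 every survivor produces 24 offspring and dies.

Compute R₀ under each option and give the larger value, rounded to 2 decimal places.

breed at age 12: R₀ = 0.54 × (17 + 0.39 × 24) = 0.54 × 26.3600 = 14.2344
delay to age 13: R₀ = 0.54 × (0.70 × 24) = 0.54 × 16.8000 = 9.0720
Higher: breed at age 12 (14.2344).

14.23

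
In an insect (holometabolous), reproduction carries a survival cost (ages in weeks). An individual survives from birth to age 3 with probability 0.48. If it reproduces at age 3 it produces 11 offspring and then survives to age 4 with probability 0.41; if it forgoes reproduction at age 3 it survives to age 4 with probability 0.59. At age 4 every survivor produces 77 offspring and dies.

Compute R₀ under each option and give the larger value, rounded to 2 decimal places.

breed at age 3: R₀ = 0.48 × (11 + 0.41 × 77) = 0.48 × 42.5700 = 20.4336
delay to age 4: R₀ = 0.48 × (0.59 × 77) = 0.48 × 45.4300 = 21.8064
Higher: delay to age 4 (21.8064).

21.81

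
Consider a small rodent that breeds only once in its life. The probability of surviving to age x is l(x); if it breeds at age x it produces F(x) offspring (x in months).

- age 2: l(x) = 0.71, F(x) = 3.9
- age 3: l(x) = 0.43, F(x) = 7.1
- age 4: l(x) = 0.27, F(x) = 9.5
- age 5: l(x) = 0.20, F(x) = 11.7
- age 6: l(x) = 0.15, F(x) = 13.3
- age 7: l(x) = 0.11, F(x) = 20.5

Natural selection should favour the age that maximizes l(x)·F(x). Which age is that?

3

Expected offspring if breeding at age x = l(x) × F(x):
  age 2: 0.71 × 3.9 = 2.769
  age 3: 0.43 × 7.1 = 3.053
  age 4: 0.27 × 9.5 = 2.565
  age 5: 0.20 × 11.7 = 2.340
  age 6: 0.15 × 13.3 = 1.995
  age 7: 0.11 × 20.5 = 2.255
Maximum at age 3 (3.053).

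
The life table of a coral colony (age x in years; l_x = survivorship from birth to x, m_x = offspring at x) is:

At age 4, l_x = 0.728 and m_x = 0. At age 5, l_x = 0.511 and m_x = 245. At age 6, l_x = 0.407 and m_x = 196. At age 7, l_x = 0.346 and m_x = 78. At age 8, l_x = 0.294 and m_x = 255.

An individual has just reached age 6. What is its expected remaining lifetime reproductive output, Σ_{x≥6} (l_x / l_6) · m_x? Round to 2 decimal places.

l_6 = 0.407. Conditional survival from age 6 to x is l_x / l_6.
  x=6: (0.407/0.407) × 196 = 196.0000
  x=7: (0.346/0.407) × 78 = 66.3096
  x=8: (0.294/0.407) × 255 = 184.2015
Sum = 196.0000 + 66.3096 + 184.2015 = 446.5111

446.51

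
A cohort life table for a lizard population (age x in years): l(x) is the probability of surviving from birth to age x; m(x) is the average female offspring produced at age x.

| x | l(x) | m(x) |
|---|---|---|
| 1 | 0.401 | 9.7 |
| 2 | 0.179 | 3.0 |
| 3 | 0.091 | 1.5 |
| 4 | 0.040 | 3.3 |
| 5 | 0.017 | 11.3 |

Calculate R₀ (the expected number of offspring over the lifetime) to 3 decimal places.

R₀ = Σ l(x) m(x):
  age 1: 0.401 × 9.7 = 3.8897
  age 2: 0.179 × 3.0 = 0.5370
  age 3: 0.091 × 1.5 = 0.1365
  age 4: 0.040 × 3.3 = 0.1320
  age 5: 0.017 × 11.3 = 0.1921
R₀ = 3.8897 + 0.5370 + 0.1365 + 0.1320 + 0.1921 = 4.8873

4.887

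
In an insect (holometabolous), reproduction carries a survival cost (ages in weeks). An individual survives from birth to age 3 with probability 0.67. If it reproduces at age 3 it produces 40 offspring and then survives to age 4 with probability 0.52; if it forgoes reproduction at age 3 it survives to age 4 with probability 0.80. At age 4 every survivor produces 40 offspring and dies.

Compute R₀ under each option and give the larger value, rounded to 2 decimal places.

breed at age 3: R₀ = 0.67 × (40 + 0.52 × 40) = 0.67 × 60.8000 = 40.7360
delay to age 4: R₀ = 0.67 × (0.80 × 40) = 0.67 × 32.0000 = 21.4400
Higher: breed at age 3 (40.7360).

40.74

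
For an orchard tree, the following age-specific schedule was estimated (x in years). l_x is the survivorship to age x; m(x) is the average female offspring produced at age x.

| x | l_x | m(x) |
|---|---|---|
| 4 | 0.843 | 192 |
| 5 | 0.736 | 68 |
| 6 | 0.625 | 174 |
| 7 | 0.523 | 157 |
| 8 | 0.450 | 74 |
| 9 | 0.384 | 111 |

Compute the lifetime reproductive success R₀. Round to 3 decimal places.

R₀ = Σ l_x m(x):
  age 4: 0.843 × 192 = 161.8560
  age 5: 0.736 × 68 = 50.0480
  age 6: 0.625 × 174 = 108.7500
  age 7: 0.523 × 157 = 82.1110
  age 8: 0.450 × 74 = 33.3000
  age 9: 0.384 × 111 = 42.6240
R₀ = 161.8560 + 50.0480 + 108.7500 + 82.1110 + 33.3000 + 42.6240 = 478.6890

478.689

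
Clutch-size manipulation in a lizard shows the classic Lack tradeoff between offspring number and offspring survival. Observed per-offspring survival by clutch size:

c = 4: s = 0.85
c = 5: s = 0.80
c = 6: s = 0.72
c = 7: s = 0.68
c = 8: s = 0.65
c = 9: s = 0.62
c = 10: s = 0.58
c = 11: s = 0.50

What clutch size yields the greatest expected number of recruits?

Expected recruits = c × s(c):
  c=4: 4 × 0.85 = 3.400
  c=5: 5 × 0.80 = 4.000
  c=6: 6 × 0.72 = 4.320
  c=7: 7 × 0.68 = 4.760
  c=8: 8 × 0.65 = 5.200
  c=9: 9 × 0.62 = 5.580
  c=10: 10 × 0.58 = 5.800
  c=11: 11 × 0.50 = 5.500
Maximum at c = 10 (5.800 recruits).

10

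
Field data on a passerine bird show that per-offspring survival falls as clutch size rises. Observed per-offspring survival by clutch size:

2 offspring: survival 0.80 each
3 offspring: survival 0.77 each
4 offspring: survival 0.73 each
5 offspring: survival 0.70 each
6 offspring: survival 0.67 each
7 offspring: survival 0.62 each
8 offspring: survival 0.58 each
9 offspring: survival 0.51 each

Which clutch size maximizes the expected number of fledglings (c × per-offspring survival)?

Expected fledglings = c × s(c):
  c=2: 2 × 0.80 = 1.600
  c=3: 3 × 0.77 = 2.310
  c=4: 4 × 0.73 = 2.920
  c=5: 5 × 0.70 = 3.500
  c=6: 6 × 0.67 = 4.020
  c=7: 7 × 0.62 = 4.340
  c=8: 8 × 0.58 = 4.640
  c=9: 9 × 0.51 = 4.590
Maximum at c = 8 (4.640 fledglings).

8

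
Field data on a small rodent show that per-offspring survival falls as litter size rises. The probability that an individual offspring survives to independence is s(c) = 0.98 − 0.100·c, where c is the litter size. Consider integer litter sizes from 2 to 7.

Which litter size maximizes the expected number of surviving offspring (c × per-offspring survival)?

5

Expected surviving offspring = c × s(c):
  c=2: 2 × 0.780 = 1.560
  c=3: 3 × 0.680 = 2.040
  c=4: 4 × 0.580 = 2.320
  c=5: 5 × 0.480 = 2.400
  c=6: 6 × 0.380 = 2.280
  c=7: 7 × 0.280 = 1.960
Maximum at c = 5 (2.400 surviving offspring).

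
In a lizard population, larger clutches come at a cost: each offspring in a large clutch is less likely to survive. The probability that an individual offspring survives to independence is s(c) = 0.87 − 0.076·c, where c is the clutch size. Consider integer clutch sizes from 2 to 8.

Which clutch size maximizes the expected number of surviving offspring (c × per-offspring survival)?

6

Expected surviving offspring = c × s(c):
  c=2: 2 × 0.718 = 1.436
  c=3: 3 × 0.642 = 1.926
  c=4: 4 × 0.566 = 2.264
  c=5: 5 × 0.490 = 2.450
  c=6: 6 × 0.414 = 2.484
  c=7: 7 × 0.338 = 2.366
  c=8: 8 × 0.262 = 2.096
Maximum at c = 6 (2.484 surviving offspring).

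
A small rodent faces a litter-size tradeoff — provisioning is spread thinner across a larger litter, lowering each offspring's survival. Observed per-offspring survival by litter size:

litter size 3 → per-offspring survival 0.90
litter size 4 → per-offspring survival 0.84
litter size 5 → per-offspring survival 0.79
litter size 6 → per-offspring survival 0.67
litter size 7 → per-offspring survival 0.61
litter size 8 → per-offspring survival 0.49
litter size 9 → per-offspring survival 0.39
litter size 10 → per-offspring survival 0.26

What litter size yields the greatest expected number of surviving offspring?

7

Expected surviving offspring = c × s(c):
  c=3: 3 × 0.90 = 2.700
  c=4: 4 × 0.84 = 3.360
  c=5: 5 × 0.79 = 3.950
  c=6: 6 × 0.67 = 4.020
  c=7: 7 × 0.61 = 4.270
  c=8: 8 × 0.49 = 3.920
  c=9: 9 × 0.39 = 3.510
  c=10: 10 × 0.26 = 2.600
Maximum at c = 7 (4.270 surviving offspring).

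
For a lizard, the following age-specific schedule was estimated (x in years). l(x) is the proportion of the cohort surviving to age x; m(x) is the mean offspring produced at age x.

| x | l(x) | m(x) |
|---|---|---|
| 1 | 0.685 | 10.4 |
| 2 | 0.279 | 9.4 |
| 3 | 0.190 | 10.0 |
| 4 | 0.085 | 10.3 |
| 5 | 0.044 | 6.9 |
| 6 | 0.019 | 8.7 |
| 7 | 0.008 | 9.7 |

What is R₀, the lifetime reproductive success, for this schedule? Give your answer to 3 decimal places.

13.069

R₀ = Σ l(x) m(x):
  age 1: 0.685 × 10.4 = 7.1240
  age 2: 0.279 × 9.4 = 2.6226
  age 3: 0.190 × 10.0 = 1.9000
  age 4: 0.085 × 10.3 = 0.8755
  age 5: 0.044 × 6.9 = 0.3036
  age 6: 0.019 × 8.7 = 0.1653
  age 7: 0.008 × 9.7 = 0.0776
R₀ = 7.1240 + 2.6226 + 1.9000 + 0.8755 + 0.3036 + 0.1653 + 0.0776 = 13.0686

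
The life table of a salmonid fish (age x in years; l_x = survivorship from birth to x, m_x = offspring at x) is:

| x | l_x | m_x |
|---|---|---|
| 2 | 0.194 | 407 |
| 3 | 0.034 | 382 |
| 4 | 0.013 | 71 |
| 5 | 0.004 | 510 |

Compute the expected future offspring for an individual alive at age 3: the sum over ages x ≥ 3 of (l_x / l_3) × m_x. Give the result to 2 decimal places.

l_3 = 0.034. Conditional survival from age 3 to x is l_x / l_3.
  x=3: (0.034/0.034) × 382 = 382.0000
  x=4: (0.013/0.034) × 71 = 27.1471
  x=5: (0.004/0.034) × 510 = 60.0000
Sum = 382.0000 + 27.1471 + 60.0000 = 469.1471

469.15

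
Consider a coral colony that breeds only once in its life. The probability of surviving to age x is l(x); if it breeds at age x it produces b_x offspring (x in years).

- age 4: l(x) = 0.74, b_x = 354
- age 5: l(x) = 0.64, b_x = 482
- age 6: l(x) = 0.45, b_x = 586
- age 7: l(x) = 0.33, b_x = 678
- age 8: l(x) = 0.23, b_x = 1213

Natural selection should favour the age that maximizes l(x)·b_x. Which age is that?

Expected offspring if breeding at age x = l(x) × b_x:
  age 4: 0.74 × 354 = 261.960
  age 5: 0.64 × 482 = 308.480
  age 6: 0.45 × 586 = 263.700
  age 7: 0.33 × 678 = 223.740
  age 8: 0.23 × 1213 = 278.990
Maximum at age 5 (308.480).

5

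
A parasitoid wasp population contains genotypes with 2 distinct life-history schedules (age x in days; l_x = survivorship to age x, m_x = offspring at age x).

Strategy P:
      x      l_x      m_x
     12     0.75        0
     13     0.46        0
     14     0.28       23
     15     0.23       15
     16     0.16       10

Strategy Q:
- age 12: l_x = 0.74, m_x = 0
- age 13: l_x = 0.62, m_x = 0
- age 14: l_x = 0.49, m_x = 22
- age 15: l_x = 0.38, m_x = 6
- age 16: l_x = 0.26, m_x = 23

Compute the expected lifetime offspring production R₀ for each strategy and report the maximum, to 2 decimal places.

Strategy P: R₀ = 0.75×0 + 0.46×0 + 0.28×23 + 0.23×15 + 0.16×10 = 11.4900
Strategy Q: R₀ = 0.74×0 + 0.62×0 + 0.49×22 + 0.38×6 + 0.26×23 = 19.0400
Highest R₀: strategy Q with 19.0400.

19.04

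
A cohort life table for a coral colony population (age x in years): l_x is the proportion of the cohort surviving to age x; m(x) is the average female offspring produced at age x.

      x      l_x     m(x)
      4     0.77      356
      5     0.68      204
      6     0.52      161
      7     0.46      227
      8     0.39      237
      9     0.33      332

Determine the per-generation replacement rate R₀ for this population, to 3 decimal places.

802.970

R₀ = Σ l_x m(x):
  age 4: 0.77 × 356 = 274.1200
  age 5: 0.68 × 204 = 138.7200
  age 6: 0.52 × 161 = 83.7200
  age 7: 0.46 × 227 = 104.4200
  age 8: 0.39 × 237 = 92.4300
  age 9: 0.33 × 332 = 109.5600
R₀ = 274.1200 + 138.7200 + 83.7200 + 104.4200 + 92.4300 + 109.5600 = 802.9700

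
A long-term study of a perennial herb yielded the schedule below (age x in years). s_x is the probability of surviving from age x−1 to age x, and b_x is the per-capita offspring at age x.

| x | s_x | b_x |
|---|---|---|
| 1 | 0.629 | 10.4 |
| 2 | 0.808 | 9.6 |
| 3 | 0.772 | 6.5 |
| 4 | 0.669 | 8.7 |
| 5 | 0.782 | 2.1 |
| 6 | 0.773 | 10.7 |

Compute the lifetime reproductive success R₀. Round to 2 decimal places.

Survivorship from birth: l_x = s_1·s_2·…·s_x.
  l_1 = 0.62900
  l_2 = 0.50823
  l_3 = 0.39236
  l_4 = 0.26249
  l_5 = 0.20526
  l_6 = 0.15867
R₀ = Σ l_x b_x:
  age 1: 0.62900 × 10.4 = 6.5416
  age 2: 0.50823 × 9.6 = 4.8790
  age 3: 0.39236 × 6.5 = 2.5503
  age 4: 0.26249 × 8.7 = 2.2837
  age 5: 0.20526 × 2.1 = 0.4310
  age 6: 0.15867 × 10.7 = 1.6978
R₀ = 6.5416 + 4.8790 + 2.5503 + 2.2837 + 0.4310 + 1.6978 = 18.3834

18.38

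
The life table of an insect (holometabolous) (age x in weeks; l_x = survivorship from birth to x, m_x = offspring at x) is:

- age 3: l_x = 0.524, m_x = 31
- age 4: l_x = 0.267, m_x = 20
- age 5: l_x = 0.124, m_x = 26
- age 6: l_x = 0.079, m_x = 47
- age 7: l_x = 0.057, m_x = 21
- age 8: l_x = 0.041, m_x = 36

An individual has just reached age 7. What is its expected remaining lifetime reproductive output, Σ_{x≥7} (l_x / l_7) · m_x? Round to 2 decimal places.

46.89

l_7 = 0.057. Conditional survival from age 7 to x is l_x / l_7.
  x=7: (0.057/0.057) × 21 = 21.0000
  x=8: (0.041/0.057) × 36 = 25.8947
Sum = 21.0000 + 25.8947 = 46.8947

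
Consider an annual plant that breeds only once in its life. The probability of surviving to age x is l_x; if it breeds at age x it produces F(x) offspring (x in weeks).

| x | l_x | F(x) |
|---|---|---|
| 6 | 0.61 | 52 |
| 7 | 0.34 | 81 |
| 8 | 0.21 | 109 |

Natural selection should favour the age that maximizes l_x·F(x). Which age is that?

6

Expected offspring if breeding at age x = l_x × F(x):
  age 6: 0.61 × 52 = 31.720
  age 7: 0.34 × 81 = 27.540
  age 8: 0.21 × 109 = 22.890
Maximum at age 6 (31.720).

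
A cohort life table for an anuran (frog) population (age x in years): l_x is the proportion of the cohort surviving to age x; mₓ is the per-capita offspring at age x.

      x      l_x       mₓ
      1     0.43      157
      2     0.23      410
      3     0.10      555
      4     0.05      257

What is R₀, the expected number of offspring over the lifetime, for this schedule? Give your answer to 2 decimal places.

R₀ = Σ l_x mₓ:
  age 1: 0.43 × 157 = 67.5100
  age 2: 0.23 × 410 = 94.3000
  age 3: 0.10 × 555 = 55.5000
  age 4: 0.05 × 257 = 12.8500
R₀ = 67.5100 + 94.3000 + 55.5000 + 12.8500 = 230.1600

230.16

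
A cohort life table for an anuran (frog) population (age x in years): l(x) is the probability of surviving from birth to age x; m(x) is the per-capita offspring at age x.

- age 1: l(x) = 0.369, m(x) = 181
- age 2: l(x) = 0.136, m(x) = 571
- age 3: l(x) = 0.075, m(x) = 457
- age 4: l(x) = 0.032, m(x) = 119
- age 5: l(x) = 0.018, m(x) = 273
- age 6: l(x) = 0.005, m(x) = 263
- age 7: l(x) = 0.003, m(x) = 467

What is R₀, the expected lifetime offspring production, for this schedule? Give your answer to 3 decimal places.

190.158

R₀ = Σ l(x) m(x):
  age 1: 0.369 × 181 = 66.7890
  age 2: 0.136 × 571 = 77.6560
  age 3: 0.075 × 457 = 34.2750
  age 4: 0.032 × 119 = 3.8080
  age 5: 0.018 × 273 = 4.9140
  age 6: 0.005 × 263 = 1.3150
  age 7: 0.003 × 467 = 1.4010
R₀ = 66.7890 + 77.6560 + 34.2750 + 3.8080 + 4.9140 + 1.3150 + 1.4010 = 190.1580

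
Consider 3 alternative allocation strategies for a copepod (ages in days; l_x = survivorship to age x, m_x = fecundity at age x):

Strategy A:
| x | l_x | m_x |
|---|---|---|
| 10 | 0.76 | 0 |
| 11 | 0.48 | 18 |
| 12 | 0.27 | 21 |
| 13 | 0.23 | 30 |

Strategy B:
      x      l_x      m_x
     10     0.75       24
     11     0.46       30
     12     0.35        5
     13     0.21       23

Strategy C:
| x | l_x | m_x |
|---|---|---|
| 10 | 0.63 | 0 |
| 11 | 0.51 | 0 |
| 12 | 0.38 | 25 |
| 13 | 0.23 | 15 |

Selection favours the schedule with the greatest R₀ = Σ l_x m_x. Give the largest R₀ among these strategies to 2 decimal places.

38.38

Strategy A: R₀ = 0.76×0 + 0.48×18 + 0.27×21 + 0.23×30 = 21.2100
Strategy B: R₀ = 0.75×24 + 0.46×30 + 0.35×5 + 0.21×23 = 38.3800
Strategy C: R₀ = 0.63×0 + 0.51×0 + 0.38×25 + 0.23×15 = 12.9500
Highest R₀: strategy B with 38.3800.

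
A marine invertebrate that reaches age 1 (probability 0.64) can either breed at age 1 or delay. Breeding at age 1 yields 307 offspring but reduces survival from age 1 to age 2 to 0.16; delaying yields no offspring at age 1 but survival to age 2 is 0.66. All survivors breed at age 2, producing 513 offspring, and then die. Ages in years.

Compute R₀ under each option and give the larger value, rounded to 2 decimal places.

breed at age 1: R₀ = 0.64 × (307 + 0.16 × 513) = 0.64 × 389.0800 = 249.0112
delay to age 2: R₀ = 0.64 × (0.66 × 513) = 0.64 × 338.5800 = 216.6912
Higher: breed at age 1 (249.0112).

249.01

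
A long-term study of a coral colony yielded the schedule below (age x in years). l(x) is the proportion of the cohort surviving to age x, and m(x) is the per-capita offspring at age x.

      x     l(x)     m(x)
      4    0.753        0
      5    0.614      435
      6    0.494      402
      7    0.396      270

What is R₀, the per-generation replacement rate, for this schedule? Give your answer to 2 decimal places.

R₀ = Σ l(x) m(x):
  age 4: 0.753 × 0 = 0.0000
  age 5: 0.614 × 435 = 267.0900
  age 6: 0.494 × 402 = 198.5880
  age 7: 0.396 × 270 = 106.9200
R₀ = 0.0000 + 267.0900 + 198.5880 + 106.9200 = 572.5980

572.60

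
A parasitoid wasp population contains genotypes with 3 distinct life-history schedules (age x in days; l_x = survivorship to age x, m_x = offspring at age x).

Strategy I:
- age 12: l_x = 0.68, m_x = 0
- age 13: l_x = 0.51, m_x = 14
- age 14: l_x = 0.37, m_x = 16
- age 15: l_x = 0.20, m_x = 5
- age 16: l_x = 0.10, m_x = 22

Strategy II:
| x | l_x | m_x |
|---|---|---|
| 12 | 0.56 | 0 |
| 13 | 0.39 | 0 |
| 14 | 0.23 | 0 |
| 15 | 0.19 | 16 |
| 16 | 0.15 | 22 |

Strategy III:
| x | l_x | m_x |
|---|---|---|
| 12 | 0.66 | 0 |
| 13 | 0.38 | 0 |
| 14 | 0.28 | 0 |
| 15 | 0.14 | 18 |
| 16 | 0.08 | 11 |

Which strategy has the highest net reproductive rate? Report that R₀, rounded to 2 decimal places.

Strategy I: R₀ = 0.68×0 + 0.51×14 + 0.37×16 + 0.20×5 + 0.10×22 = 16.2600
Strategy II: R₀ = 0.56×0 + 0.39×0 + 0.23×0 + 0.19×16 + 0.15×22 = 6.3400
Strategy III: R₀ = 0.66×0 + 0.38×0 + 0.28×0 + 0.14×18 + 0.08×11 = 3.4000
Highest R₀: strategy I with 16.2600.

16.26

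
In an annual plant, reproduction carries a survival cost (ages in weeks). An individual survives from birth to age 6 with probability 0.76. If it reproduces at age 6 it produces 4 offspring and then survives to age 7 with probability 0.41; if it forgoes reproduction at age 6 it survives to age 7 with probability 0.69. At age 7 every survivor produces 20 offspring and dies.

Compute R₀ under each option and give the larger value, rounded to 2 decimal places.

10.49

breed at age 6: R₀ = 0.76 × (4 + 0.41 × 20) = 0.76 × 12.2000 = 9.2720
delay to age 7: R₀ = 0.76 × (0.69 × 20) = 0.76 × 13.8000 = 10.4880
Higher: delay to age 7 (10.4880).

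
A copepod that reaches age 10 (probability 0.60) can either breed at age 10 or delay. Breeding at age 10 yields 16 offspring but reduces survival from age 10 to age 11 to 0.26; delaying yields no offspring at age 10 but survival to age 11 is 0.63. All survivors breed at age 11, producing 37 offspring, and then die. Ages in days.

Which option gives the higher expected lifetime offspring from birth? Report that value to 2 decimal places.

15.37

breed at age 10: R₀ = 0.60 × (16 + 0.26 × 37) = 0.60 × 25.6200 = 15.3720
delay to age 11: R₀ = 0.60 × (0.63 × 37) = 0.60 × 23.3100 = 13.9860
Higher: breed at age 10 (15.3720).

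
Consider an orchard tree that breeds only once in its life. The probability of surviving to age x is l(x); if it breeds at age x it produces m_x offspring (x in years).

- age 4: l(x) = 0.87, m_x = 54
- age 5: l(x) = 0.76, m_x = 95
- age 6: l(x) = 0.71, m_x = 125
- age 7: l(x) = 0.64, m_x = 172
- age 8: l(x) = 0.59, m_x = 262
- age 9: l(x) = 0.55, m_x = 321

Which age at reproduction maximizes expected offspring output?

9

Expected offspring if breeding at age x = l(x) × m_x:
  age 4: 0.87 × 54 = 46.980
  age 5: 0.76 × 95 = 72.200
  age 6: 0.71 × 125 = 88.750
  age 7: 0.64 × 172 = 110.080
  age 8: 0.59 × 262 = 154.580
  age 9: 0.55 × 321 = 176.550
Maximum at age 9 (176.550).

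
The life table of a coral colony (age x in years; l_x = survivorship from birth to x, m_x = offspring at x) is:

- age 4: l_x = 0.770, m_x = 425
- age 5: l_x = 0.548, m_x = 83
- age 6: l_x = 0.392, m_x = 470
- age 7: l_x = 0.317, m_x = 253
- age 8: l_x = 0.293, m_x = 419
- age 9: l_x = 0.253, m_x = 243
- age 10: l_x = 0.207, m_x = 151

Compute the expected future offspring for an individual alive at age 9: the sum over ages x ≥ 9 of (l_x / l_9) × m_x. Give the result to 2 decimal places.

366.55

l_9 = 0.253. Conditional survival from age 9 to x is l_x / l_9.
  x=9: (0.253/0.253) × 243 = 243.0000
  x=10: (0.207/0.253) × 151 = 123.5455
Sum = 243.0000 + 123.5455 = 366.5455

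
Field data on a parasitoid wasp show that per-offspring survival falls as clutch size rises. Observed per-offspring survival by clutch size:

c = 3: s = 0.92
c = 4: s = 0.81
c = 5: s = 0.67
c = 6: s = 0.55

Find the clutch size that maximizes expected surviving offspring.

5

Expected surviving offspring = c × s(c):
  c=3: 3 × 0.92 = 2.760
  c=4: 4 × 0.81 = 3.240
  c=5: 5 × 0.67 = 3.350
  c=6: 6 × 0.55 = 3.300
Maximum at c = 5 (3.350 surviving offspring).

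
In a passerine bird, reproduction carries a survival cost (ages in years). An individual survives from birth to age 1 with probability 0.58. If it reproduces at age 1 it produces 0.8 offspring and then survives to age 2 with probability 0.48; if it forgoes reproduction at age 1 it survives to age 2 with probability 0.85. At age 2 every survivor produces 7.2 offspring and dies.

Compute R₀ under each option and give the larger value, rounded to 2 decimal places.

3.55

breed at age 1: R₀ = 0.58 × (0.8 + 0.48 × 7.2) = 0.58 × 4.2560 = 2.4685
delay to age 2: R₀ = 0.58 × (0.85 × 7.2) = 0.58 × 6.1200 = 3.5496
Higher: delay to age 2 (3.5496).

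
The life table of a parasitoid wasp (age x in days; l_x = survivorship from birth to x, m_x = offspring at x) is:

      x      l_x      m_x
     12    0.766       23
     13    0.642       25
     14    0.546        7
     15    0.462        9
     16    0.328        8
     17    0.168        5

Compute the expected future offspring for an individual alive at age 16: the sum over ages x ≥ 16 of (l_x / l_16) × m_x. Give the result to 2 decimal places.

l_16 = 0.328. Conditional survival from age 16 to x is l_x / l_16.
  x=16: (0.328/0.328) × 8 = 8.0000
  x=17: (0.168/0.328) × 5 = 2.5610
Sum = 8.0000 + 2.5610 = 10.5610

10.56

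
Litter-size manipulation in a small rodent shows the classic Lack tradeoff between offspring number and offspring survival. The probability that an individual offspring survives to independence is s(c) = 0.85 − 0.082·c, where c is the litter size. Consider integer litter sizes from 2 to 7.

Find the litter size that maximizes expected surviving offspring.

Expected surviving offspring = c × s(c):
  c=2: 2 × 0.686 = 1.372
  c=3: 3 × 0.604 = 1.812
  c=4: 4 × 0.522 = 2.088
  c=5: 5 × 0.440 = 2.200
  c=6: 6 × 0.358 = 2.148
  c=7: 7 × 0.276 = 1.932
Maximum at c = 5 (2.200 surviving offspring).

5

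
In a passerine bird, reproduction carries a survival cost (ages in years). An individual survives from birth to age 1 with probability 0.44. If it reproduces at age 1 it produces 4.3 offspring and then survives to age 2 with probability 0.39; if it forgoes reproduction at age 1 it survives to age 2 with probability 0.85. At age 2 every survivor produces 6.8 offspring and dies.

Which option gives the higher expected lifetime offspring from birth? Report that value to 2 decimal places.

breed at age 1: R₀ = 0.44 × (4.3 + 0.39 × 6.8) = 0.44 × 6.9520 = 3.0589
delay to age 2: R₀ = 0.44 × (0.85 × 6.8) = 0.44 × 5.7800 = 2.5432
Higher: breed at age 1 (3.0589).

3.06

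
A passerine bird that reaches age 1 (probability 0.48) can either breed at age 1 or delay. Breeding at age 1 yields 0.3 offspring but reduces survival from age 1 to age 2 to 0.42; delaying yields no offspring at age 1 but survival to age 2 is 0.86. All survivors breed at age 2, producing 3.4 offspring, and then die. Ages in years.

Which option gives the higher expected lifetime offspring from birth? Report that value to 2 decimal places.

breed at age 1: R₀ = 0.48 × (0.3 + 0.42 × 3.4) = 0.48 × 1.7280 = 0.8294
delay to age 2: R₀ = 0.48 × (0.86 × 3.4) = 0.48 × 2.9240 = 1.4035
Higher: delay to age 2 (1.4035).

1.40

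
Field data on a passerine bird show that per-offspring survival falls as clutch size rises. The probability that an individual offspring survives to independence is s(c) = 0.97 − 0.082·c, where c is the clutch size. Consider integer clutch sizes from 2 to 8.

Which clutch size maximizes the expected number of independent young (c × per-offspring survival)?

6

Expected independent young = c × s(c):
  c=2: 2 × 0.806 = 1.612
  c=3: 3 × 0.724 = 2.172
  c=4: 4 × 0.642 = 2.568
  c=5: 5 × 0.560 = 2.800
  c=6: 6 × 0.478 = 2.868
  c=7: 7 × 0.396 = 2.772
  c=8: 8 × 0.314 = 2.512
Maximum at c = 6 (2.868 independent young).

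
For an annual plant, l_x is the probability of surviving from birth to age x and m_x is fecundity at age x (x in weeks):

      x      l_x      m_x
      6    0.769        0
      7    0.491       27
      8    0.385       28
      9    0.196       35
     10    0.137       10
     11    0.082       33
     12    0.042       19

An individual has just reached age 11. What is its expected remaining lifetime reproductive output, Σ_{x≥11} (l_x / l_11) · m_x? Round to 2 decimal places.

42.73

l_11 = 0.082. Conditional survival from age 11 to x is l_x / l_11.
  x=11: (0.082/0.082) × 33 = 33.0000
  x=12: (0.042/0.082) × 19 = 9.7317
Sum = 33.0000 + 9.7317 = 42.7317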